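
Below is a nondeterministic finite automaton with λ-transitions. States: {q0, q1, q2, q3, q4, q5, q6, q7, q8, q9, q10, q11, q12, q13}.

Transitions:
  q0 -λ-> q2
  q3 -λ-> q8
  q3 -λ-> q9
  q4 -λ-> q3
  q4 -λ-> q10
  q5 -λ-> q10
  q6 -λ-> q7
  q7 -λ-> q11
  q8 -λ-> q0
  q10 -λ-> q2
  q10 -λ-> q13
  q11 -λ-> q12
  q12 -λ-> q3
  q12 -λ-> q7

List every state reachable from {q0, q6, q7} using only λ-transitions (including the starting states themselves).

{q0, q2, q3, q6, q7, q8, q9, q11, q12}

Start with {q0, q6, q7}.
From q0 via λ: add q2.
From q7 via λ: add q11.
From q11 via λ: add q12.
From q12 via λ: add q3.
From q3 via λ: add q8, q9.
No new states can be added; the closed set is {q0, q2, q3, q6, q7, q8, q9, q11, q12}.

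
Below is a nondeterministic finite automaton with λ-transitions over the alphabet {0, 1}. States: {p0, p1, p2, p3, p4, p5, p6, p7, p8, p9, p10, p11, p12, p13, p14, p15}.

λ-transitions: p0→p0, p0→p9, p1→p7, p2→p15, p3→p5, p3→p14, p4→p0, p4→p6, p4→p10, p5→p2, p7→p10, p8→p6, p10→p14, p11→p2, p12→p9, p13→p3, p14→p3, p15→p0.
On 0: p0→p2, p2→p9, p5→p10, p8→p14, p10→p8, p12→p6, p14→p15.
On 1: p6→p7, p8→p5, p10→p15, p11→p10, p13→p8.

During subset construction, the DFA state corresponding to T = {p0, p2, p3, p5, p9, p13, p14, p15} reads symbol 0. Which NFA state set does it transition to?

p0 on 0 → {p2}.
p2 on 0 → {p9}.
p5 on 0 → {p10}.
p14 on 0 → {p15}.
No 0-transition from p3, p9, p13, p15.
Union after reading 0: {p2, p9, p10, p15}.
Now take the λ-closure:
From p10 via λ: add p14.
From p15 via λ: add p0.
From p14 via λ: add p3.
From p3 via λ: add p5.
No new states can be added; the closed set is {p0, p2, p3, p5, p9, p10, p14, p15}.

{p0, p2, p3, p5, p9, p10, p14, p15}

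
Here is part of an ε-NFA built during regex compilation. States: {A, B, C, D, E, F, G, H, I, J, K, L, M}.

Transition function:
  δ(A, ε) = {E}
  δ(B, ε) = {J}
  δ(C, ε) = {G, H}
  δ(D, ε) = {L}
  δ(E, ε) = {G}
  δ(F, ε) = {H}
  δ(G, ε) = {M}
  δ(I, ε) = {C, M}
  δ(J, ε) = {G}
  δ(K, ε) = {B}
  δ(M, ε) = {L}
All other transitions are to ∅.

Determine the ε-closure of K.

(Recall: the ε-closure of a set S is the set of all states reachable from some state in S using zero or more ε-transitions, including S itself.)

Start with {K}.
From K via ε: add B.
From B via ε: add J.
From J via ε: add G.
From G via ε: add M.
From M via ε: add L.
No new states can be added; the closed set is {B, G, J, K, L, M}.

{B, G, J, K, L, M}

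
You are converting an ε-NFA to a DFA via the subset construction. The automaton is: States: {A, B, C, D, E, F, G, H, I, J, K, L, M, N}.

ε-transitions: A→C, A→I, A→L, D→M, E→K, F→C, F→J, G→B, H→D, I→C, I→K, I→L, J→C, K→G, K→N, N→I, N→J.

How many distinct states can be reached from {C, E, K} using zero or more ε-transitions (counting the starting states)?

9

Start with {C, E, K}.
From K via ε: add G, N.
From G via ε: add B.
From N via ε: add I, J.
From I via ε: add L.
ε-closure = {B, C, E, G, I, J, K, L, N}, which has 9 states.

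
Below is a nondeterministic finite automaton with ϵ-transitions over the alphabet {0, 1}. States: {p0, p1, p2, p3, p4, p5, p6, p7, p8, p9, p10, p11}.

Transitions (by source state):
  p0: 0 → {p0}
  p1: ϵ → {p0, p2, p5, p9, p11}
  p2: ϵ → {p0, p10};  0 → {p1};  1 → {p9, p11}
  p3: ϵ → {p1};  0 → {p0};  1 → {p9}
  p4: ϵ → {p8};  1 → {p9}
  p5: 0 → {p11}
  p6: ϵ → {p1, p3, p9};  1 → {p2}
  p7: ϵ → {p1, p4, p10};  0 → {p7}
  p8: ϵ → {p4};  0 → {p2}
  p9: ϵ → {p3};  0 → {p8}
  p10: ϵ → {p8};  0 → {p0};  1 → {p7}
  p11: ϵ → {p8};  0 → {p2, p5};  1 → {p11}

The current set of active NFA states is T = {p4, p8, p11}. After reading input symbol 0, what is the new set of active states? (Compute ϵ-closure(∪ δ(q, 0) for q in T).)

p8 on 0 → {p2}.
p11 on 0 → {p2, p5}.
No 0-transition from p4.
Union after reading 0: {p2, p5}.
Now take the ϵ-closure:
From p2 via ϵ: add p0, p10.
From p10 via ϵ: add p8.
From p8 via ϵ: add p4.
No new states can be added; the closed set is {p0, p2, p4, p5, p8, p10}.

{p0, p2, p4, p5, p8, p10}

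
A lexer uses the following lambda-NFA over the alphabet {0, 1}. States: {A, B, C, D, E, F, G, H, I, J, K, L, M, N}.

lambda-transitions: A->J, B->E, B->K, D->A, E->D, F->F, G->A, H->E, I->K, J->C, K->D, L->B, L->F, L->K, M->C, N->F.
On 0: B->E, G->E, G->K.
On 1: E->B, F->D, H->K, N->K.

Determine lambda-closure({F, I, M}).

{A, C, D, F, I, J, K, M}

Start with {F, I, M}.
From I via lambda: add K.
From M via lambda: add C.
From K via lambda: add D.
From D via lambda: add A.
From A via lambda: add J.
No new states can be added; the closed set is {A, C, D, F, I, J, K, M}.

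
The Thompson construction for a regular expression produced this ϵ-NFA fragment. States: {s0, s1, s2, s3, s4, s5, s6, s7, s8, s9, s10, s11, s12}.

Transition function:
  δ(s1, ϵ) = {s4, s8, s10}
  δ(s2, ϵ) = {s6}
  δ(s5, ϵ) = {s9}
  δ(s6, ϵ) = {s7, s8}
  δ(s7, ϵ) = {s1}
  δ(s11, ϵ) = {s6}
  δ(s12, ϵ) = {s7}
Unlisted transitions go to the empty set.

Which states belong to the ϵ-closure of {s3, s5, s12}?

{s1, s3, s4, s5, s7, s8, s9, s10, s12}

Start with {s3, s5, s12}.
From s5 via ϵ: add s9.
From s12 via ϵ: add s7.
From s7 via ϵ: add s1.
From s1 via ϵ: add s4, s8, s10.
No new states can be added; the closed set is {s1, s3, s4, s5, s7, s8, s9, s10, s12}.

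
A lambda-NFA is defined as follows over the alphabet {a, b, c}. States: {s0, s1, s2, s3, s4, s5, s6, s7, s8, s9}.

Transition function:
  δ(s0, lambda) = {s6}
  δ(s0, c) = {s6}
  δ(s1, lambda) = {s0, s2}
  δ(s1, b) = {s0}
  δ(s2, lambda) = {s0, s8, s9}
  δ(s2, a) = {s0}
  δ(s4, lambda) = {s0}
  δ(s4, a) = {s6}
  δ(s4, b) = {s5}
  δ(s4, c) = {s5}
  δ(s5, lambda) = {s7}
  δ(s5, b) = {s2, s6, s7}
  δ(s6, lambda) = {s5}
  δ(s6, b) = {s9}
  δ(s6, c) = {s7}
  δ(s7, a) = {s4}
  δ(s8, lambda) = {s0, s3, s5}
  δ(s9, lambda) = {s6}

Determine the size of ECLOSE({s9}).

4

Start with {s9}.
From s9 via lambda: add s6.
From s6 via lambda: add s5.
From s5 via lambda: add s7.
lambda-closure = {s5, s6, s7, s9}, which has 4 states.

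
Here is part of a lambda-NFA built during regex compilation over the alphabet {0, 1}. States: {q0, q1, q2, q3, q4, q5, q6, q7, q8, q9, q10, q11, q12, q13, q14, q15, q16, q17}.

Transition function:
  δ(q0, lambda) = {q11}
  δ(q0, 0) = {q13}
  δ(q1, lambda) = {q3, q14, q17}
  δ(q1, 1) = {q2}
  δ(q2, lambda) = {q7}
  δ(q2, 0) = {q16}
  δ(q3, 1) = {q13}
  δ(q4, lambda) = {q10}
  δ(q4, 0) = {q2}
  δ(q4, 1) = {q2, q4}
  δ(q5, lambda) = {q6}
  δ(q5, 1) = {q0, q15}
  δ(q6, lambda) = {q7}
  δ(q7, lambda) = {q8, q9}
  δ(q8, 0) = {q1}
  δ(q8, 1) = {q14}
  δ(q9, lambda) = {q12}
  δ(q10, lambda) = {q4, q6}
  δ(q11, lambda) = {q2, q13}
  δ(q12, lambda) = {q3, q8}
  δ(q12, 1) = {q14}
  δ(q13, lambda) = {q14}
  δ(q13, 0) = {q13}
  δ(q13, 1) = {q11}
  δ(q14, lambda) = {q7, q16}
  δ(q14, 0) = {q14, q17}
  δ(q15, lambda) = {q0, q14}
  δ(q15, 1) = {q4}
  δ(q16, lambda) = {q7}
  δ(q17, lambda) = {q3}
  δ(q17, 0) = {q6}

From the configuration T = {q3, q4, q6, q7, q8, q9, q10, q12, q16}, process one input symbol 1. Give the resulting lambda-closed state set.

{q2, q3, q4, q6, q7, q8, q9, q10, q12, q13, q14, q16}

q3 on 1 → {q13}.
q4 on 1 → {q2, q4}.
q8 on 1 → {q14}.
q12 on 1 → {q14}.
No 1-transition from q6, q7, q9, q10, q16.
Union after reading 1: {q2, q4, q13, q14}.
Now take the lambda-closure:
From q2 via lambda: add q7.
From q4 via lambda: add q10.
From q14 via lambda: add q16.
From q7 via lambda: add q8, q9.
From q10 via lambda: add q6.
From q9 via lambda: add q12.
From q12 via lambda: add q3.
No new states can be added; the closed set is {q2, q3, q4, q6, q7, q8, q9, q10, q12, q13, q14, q16}.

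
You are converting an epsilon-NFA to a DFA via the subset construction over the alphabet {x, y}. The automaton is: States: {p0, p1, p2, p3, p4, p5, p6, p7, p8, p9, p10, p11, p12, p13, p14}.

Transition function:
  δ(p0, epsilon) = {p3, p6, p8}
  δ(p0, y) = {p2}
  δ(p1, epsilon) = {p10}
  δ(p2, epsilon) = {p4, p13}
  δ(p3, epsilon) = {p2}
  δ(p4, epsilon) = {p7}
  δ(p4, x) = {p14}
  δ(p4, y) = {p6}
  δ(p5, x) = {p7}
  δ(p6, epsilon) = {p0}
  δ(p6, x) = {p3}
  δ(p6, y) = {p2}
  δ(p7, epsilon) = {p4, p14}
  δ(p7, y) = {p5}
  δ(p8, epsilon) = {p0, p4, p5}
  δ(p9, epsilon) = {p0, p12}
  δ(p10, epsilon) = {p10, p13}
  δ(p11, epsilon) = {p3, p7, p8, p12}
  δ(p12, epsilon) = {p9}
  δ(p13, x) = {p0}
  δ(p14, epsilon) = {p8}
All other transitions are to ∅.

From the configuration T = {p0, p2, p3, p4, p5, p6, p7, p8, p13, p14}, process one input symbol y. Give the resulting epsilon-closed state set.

{p0, p2, p3, p4, p5, p6, p7, p8, p13, p14}

p0 on y → {p2}.
p4 on y → {p6}.
p6 on y → {p2}.
p7 on y → {p5}.
No y-transition from p2, p3, p5, p8, p13, p14.
Union after reading y: {p2, p5, p6}.
Now take the epsilon-closure:
From p2 via epsilon: add p4, p13.
From p6 via epsilon: add p0.
From p0 via epsilon: add p3, p8.
From p4 via epsilon: add p7.
From p7 via epsilon: add p14.
No new states can be added; the closed set is {p0, p2, p3, p4, p5, p6, p7, p8, p13, p14}.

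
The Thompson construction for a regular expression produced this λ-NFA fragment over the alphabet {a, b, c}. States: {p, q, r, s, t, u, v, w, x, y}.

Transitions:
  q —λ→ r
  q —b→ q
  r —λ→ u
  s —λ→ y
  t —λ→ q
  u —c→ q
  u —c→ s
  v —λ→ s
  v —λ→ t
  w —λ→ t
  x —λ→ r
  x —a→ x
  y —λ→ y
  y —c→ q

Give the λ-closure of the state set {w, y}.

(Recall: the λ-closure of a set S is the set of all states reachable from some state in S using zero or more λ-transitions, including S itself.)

Start with {w, y}.
From w via λ: add t.
From t via λ: add q.
From q via λ: add r.
From r via λ: add u.
No new states can be added; the closed set is {q, r, t, u, w, y}.

{q, r, t, u, w, y}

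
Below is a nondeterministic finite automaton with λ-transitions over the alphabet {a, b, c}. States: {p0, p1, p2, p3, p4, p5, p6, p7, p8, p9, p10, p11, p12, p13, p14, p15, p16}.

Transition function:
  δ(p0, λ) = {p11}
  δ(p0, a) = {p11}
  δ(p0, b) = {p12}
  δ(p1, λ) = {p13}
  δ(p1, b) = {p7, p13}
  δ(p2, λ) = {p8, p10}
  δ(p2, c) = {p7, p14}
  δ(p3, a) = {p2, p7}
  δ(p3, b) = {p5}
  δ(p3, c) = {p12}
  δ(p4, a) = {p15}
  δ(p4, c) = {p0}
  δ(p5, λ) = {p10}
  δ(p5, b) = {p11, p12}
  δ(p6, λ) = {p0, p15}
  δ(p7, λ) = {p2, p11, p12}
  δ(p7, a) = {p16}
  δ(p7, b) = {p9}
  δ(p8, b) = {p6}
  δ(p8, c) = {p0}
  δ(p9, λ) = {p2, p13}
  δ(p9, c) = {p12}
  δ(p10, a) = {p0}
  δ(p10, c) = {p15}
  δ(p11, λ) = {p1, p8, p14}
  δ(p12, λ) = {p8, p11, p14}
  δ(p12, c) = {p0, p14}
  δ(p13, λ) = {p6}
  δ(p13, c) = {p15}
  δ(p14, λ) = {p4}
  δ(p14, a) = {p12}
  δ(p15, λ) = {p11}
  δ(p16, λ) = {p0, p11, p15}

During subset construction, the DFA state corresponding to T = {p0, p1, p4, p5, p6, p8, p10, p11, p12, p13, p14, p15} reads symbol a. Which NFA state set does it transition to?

p0 on a → {p11}.
p4 on a → {p15}.
p10 on a → {p0}.
p14 on a → {p12}.
No a-transition from p1, p5, p6, p8, p11, p12, p13, p15.
Union after reading a: {p0, p11, p12, p15}.
Now take the λ-closure:
From p11 via λ: add p1, p8, p14.
From p1 via λ: add p13.
From p14 via λ: add p4.
From p13 via λ: add p6.
No new states can be added; the closed set is {p0, p1, p4, p6, p8, p11, p12, p13, p14, p15}.

{p0, p1, p4, p6, p8, p11, p12, p13, p14, p15}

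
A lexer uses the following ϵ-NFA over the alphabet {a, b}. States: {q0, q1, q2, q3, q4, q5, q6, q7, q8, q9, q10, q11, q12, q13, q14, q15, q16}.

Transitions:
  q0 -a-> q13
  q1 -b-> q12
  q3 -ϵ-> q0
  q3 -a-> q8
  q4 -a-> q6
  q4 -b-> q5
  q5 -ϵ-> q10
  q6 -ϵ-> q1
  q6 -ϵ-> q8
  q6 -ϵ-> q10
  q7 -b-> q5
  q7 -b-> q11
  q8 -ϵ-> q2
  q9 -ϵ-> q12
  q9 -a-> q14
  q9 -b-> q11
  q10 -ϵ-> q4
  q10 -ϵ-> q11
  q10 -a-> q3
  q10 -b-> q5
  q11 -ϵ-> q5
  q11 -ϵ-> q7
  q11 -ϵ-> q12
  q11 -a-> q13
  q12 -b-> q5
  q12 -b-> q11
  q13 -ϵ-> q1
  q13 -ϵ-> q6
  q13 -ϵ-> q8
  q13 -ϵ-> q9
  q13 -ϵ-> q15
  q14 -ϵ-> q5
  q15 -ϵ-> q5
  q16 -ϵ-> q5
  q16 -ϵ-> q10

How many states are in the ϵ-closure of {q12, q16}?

Start with {q12, q16}.
From q16 via ϵ: add q5, q10.
From q10 via ϵ: add q4, q11.
From q11 via ϵ: add q7.
ϵ-closure = {q4, q5, q7, q10, q11, q12, q16}, which has 7 states.

7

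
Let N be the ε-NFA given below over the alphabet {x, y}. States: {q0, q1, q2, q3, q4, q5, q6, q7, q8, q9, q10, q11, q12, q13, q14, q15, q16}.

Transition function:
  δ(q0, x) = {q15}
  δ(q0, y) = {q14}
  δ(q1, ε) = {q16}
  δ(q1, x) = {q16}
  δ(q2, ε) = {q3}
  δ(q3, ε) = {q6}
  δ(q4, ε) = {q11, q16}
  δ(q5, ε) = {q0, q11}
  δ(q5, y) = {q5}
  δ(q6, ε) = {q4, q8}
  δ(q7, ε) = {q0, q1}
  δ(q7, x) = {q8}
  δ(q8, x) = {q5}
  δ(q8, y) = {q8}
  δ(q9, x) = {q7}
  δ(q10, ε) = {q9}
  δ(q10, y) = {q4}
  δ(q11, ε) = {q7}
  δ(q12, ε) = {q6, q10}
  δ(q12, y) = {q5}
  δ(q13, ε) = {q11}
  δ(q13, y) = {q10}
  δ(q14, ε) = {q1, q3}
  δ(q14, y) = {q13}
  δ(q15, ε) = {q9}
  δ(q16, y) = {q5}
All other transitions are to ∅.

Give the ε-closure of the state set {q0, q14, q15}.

{q0, q1, q3, q4, q6, q7, q8, q9, q11, q14, q15, q16}

Start with {q0, q14, q15}.
From q14 via ε: add q1, q3.
From q15 via ε: add q9.
From q1 via ε: add q16.
From q3 via ε: add q6.
From q6 via ε: add q4, q8.
From q4 via ε: add q11.
From q11 via ε: add q7.
No new states can be added; the closed set is {q0, q1, q3, q4, q6, q7, q8, q9, q11, q14, q15, q16}.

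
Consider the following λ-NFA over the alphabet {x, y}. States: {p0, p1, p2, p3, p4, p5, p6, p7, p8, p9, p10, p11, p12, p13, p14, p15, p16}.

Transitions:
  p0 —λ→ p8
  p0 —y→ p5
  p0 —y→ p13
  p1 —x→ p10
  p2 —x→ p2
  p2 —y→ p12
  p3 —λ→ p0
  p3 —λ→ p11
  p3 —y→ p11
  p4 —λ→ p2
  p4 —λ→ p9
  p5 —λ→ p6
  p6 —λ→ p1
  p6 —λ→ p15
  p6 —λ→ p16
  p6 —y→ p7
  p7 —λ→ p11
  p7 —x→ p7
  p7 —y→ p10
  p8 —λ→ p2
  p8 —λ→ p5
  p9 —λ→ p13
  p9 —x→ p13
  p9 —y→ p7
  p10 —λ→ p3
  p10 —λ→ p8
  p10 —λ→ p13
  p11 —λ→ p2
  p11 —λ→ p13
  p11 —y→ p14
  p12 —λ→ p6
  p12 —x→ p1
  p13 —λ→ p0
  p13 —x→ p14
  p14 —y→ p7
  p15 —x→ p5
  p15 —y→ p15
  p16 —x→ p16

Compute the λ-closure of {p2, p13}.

{p0, p1, p2, p5, p6, p8, p13, p15, p16}

Start with {p2, p13}.
From p13 via λ: add p0.
From p0 via λ: add p8.
From p8 via λ: add p5.
From p5 via λ: add p6.
From p6 via λ: add p1, p15, p16.
No new states can be added; the closed set is {p0, p1, p2, p5, p6, p8, p13, p15, p16}.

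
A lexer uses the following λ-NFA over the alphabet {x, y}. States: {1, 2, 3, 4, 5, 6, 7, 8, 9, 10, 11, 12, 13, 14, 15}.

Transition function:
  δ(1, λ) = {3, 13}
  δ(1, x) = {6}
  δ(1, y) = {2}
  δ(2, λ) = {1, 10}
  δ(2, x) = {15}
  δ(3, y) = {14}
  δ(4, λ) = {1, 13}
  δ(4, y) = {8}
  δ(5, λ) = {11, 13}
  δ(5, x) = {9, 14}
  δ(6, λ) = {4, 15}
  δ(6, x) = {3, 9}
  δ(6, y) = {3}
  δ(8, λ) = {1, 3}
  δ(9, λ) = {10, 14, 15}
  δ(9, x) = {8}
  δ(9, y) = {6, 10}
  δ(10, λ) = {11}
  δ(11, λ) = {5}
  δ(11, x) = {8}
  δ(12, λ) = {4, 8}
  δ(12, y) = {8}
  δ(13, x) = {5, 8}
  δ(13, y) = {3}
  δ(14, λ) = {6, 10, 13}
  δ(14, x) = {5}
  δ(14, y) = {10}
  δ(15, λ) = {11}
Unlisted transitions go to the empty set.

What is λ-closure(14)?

{1, 3, 4, 5, 6, 10, 11, 13, 14, 15}

Start with {14}.
From 14 via λ: add 6, 10, 13.
From 6 via λ: add 4, 15.
From 10 via λ: add 11.
From 4 via λ: add 1.
From 11 via λ: add 5.
From 1 via λ: add 3.
No new states can be added; the closed set is {1, 3, 4, 5, 6, 10, 11, 13, 14, 15}.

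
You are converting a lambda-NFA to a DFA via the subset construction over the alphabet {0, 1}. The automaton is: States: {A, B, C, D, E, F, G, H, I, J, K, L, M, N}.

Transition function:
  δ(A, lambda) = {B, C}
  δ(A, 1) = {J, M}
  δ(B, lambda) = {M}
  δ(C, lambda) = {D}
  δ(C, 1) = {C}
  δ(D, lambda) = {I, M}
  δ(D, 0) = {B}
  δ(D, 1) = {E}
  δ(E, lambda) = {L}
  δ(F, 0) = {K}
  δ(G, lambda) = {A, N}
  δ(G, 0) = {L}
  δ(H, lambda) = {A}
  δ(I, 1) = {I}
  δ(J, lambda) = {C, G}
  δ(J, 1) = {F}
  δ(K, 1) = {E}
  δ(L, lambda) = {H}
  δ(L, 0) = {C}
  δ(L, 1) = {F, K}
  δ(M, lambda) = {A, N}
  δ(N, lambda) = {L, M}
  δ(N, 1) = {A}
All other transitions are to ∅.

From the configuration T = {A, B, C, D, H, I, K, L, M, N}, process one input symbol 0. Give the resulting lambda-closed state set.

{A, B, C, D, H, I, L, M, N}

D on 0 → {B}.
L on 0 → {C}.
No 0-transition from A, B, C, H, I, K, M, N.
Union after reading 0: {B, C}.
Now take the lambda-closure:
From B via lambda: add M.
From C via lambda: add D.
From D via lambda: add I.
From M via lambda: add A, N.
From N via lambda: add L.
From L via lambda: add H.
No new states can be added; the closed set is {A, B, C, D, H, I, L, M, N}.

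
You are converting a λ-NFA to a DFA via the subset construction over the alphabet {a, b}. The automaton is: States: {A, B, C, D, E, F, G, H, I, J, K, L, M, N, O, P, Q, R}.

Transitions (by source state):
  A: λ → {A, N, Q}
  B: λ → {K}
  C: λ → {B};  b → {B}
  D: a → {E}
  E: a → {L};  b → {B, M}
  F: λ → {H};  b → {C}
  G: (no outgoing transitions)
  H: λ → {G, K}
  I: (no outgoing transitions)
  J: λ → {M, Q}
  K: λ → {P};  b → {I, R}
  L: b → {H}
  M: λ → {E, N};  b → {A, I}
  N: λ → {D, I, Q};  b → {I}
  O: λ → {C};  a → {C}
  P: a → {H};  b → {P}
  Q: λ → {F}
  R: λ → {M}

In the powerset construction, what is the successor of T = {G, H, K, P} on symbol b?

{D, E, F, G, H, I, K, M, N, P, Q, R}

K on b → {I, R}.
P on b → {P}.
No b-transition from G, H.
Union after reading b: {I, P, R}.
Now take the λ-closure:
From R via λ: add M.
From M via λ: add E, N.
From N via λ: add D, Q.
From Q via λ: add F.
From F via λ: add H.
From H via λ: add G, K.
No new states can be added; the closed set is {D, E, F, G, H, I, K, M, N, P, Q, R}.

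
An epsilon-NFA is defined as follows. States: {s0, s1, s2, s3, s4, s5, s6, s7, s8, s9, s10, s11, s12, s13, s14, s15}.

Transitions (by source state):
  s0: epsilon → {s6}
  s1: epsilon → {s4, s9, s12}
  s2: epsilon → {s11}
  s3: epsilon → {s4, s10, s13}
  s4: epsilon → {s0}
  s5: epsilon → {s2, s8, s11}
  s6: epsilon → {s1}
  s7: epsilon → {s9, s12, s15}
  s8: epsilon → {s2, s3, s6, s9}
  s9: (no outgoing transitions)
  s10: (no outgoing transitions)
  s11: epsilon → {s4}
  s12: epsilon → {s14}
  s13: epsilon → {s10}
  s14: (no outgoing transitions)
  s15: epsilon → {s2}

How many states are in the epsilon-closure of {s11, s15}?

Start with {s11, s15}.
From s11 via epsilon: add s4.
From s15 via epsilon: add s2.
From s4 via epsilon: add s0.
From s0 via epsilon: add s6.
From s6 via epsilon: add s1.
From s1 via epsilon: add s9, s12.
From s12 via epsilon: add s14.
epsilon-closure = {s0, s1, s2, s4, s6, s9, s11, s12, s14, s15}, which has 10 states.

10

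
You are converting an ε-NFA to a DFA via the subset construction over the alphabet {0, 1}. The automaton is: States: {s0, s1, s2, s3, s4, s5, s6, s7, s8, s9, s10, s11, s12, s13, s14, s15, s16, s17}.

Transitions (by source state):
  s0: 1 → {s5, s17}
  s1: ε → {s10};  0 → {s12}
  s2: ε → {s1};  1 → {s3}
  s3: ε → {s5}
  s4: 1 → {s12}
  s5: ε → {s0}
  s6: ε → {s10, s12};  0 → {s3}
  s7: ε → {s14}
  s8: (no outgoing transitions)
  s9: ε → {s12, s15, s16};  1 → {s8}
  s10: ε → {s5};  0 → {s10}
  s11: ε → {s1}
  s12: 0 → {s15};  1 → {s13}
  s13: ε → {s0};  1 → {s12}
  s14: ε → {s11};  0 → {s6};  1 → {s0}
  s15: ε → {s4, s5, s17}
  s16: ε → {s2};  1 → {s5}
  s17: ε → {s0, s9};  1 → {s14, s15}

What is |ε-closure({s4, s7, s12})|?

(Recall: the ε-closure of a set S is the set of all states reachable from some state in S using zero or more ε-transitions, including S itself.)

Start with {s4, s7, s12}.
From s7 via ε: add s14.
From s14 via ε: add s11.
From s11 via ε: add s1.
From s1 via ε: add s10.
From s10 via ε: add s5.
From s5 via ε: add s0.
ε-closure = {s0, s1, s4, s5, s7, s10, s11, s12, s14}, which has 9 states.

9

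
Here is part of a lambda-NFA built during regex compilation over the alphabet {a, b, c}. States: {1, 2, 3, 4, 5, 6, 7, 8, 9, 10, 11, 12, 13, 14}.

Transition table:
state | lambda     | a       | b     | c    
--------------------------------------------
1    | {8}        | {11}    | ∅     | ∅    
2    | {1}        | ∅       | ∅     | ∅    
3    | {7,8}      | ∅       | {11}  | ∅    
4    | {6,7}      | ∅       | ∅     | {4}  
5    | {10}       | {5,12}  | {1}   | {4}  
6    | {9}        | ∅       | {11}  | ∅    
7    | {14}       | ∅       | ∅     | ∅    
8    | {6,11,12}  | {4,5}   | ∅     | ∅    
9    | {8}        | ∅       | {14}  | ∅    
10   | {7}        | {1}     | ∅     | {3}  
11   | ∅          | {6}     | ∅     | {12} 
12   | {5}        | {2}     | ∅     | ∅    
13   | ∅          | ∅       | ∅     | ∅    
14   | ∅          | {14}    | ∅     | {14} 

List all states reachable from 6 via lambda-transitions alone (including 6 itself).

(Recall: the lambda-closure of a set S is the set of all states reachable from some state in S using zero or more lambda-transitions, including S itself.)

{5, 6, 7, 8, 9, 10, 11, 12, 14}

Start with {6}.
From 6 via lambda: add 9.
From 9 via lambda: add 8.
From 8 via lambda: add 11, 12.
From 12 via lambda: add 5.
From 5 via lambda: add 10.
From 10 via lambda: add 7.
From 7 via lambda: add 14.
No new states can be added; the closed set is {5, 6, 7, 8, 9, 10, 11, 12, 14}.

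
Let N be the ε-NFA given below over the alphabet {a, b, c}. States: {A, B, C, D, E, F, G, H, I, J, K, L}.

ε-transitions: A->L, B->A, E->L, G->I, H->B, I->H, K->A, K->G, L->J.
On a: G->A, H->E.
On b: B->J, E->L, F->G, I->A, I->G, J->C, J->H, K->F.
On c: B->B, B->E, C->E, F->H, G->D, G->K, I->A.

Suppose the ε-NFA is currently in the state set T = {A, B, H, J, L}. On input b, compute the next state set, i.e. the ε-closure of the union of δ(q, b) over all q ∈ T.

{A, B, C, H, J, L}

B on b → {J}.
J on b → {C, H}.
No b-transition from A, H, L.
Union after reading b: {C, H, J}.
Now take the ε-closure:
From H via ε: add B.
From B via ε: add A.
From A via ε: add L.
No new states can be added; the closed set is {A, B, C, H, J, L}.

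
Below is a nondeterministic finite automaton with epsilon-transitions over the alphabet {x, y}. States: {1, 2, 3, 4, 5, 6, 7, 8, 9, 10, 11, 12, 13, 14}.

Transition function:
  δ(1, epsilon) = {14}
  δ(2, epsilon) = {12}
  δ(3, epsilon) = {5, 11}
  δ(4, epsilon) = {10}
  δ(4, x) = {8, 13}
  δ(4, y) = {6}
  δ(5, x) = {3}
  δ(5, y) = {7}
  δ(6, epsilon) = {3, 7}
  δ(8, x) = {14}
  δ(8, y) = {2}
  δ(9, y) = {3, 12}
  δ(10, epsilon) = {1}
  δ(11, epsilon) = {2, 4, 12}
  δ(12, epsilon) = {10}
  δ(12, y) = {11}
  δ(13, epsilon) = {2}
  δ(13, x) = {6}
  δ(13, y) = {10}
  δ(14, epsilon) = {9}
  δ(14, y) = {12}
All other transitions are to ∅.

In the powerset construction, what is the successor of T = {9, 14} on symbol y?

{1, 2, 3, 4, 5, 9, 10, 11, 12, 14}

9 on y → {3, 12}.
14 on y → {12}.
Union after reading y: {3, 12}.
Now take the epsilon-closure:
From 3 via epsilon: add 5, 11.
From 12 via epsilon: add 10.
From 10 via epsilon: add 1.
From 11 via epsilon: add 2, 4.
From 1 via epsilon: add 14.
From 14 via epsilon: add 9.
No new states can be added; the closed set is {1, 2, 3, 4, 5, 9, 10, 11, 12, 14}.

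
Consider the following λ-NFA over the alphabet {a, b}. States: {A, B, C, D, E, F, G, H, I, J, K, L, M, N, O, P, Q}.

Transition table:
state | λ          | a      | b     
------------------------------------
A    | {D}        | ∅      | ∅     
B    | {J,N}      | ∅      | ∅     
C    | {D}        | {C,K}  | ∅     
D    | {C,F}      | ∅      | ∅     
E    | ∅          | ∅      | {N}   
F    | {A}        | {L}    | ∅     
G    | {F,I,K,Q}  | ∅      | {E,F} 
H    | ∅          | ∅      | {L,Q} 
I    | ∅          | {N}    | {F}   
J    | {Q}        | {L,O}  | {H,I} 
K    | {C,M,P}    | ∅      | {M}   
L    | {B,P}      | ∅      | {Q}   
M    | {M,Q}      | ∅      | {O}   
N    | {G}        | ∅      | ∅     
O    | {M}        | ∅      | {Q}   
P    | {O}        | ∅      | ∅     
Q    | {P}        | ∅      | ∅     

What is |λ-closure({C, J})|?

9

Start with {C, J}.
From C via λ: add D.
From J via λ: add Q.
From D via λ: add F.
From Q via λ: add P.
From F via λ: add A.
From P via λ: add O.
From O via λ: add M.
λ-closure = {A, C, D, F, J, M, O, P, Q}, which has 9 states.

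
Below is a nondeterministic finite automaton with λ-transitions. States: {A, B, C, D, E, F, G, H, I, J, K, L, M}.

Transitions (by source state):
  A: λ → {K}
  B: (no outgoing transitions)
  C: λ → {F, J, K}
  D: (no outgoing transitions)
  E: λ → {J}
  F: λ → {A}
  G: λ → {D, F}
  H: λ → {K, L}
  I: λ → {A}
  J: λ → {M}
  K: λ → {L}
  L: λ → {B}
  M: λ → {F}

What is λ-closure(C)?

Start with {C}.
From C via λ: add F, J, K.
From F via λ: add A.
From J via λ: add M.
From K via λ: add L.
From L via λ: add B.
No new states can be added; the closed set is {A, B, C, F, J, K, L, M}.

{A, B, C, F, J, K, L, M}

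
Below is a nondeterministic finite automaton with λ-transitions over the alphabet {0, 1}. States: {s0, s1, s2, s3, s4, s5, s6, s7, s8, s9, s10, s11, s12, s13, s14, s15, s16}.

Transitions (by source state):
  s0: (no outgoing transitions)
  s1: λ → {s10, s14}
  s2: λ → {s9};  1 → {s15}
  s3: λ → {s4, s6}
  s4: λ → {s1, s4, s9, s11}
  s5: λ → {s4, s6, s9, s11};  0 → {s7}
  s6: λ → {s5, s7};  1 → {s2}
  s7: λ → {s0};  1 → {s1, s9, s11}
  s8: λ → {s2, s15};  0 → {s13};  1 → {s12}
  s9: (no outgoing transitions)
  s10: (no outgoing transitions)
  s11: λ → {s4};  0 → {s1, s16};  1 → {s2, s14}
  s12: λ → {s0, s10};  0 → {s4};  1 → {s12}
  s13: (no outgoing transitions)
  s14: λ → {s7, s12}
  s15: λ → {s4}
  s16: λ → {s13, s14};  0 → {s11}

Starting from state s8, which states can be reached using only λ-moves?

{s0, s1, s2, s4, s7, s8, s9, s10, s11, s12, s14, s15}

Start with {s8}.
From s8 via λ: add s2, s15.
From s2 via λ: add s9.
From s15 via λ: add s4.
From s4 via λ: add s1, s11.
From s1 via λ: add s10, s14.
From s14 via λ: add s7, s12.
From s7 via λ: add s0.
No new states can be added; the closed set is {s0, s1, s2, s4, s7, s8, s9, s10, s11, s12, s14, s15}.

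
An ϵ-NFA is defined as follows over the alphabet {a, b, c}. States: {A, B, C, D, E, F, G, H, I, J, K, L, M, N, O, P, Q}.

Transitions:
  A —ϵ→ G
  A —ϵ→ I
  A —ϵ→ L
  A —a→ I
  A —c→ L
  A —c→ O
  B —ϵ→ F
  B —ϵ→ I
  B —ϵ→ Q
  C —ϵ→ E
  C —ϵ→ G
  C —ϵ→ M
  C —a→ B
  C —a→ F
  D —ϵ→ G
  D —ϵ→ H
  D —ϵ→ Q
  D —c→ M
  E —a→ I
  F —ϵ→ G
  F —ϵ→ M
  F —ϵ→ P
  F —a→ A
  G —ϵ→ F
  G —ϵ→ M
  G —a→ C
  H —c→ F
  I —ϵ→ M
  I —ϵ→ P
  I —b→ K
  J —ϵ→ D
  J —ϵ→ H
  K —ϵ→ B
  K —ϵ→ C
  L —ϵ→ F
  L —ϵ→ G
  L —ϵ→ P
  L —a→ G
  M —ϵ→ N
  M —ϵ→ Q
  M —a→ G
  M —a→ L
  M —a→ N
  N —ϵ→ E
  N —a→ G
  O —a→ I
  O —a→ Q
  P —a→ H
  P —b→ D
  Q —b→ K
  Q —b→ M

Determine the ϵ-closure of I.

Start with {I}.
From I via ϵ: add M, P.
From M via ϵ: add N, Q.
From N via ϵ: add E.
No new states can be added; the closed set is {E, I, M, N, P, Q}.

{E, I, M, N, P, Q}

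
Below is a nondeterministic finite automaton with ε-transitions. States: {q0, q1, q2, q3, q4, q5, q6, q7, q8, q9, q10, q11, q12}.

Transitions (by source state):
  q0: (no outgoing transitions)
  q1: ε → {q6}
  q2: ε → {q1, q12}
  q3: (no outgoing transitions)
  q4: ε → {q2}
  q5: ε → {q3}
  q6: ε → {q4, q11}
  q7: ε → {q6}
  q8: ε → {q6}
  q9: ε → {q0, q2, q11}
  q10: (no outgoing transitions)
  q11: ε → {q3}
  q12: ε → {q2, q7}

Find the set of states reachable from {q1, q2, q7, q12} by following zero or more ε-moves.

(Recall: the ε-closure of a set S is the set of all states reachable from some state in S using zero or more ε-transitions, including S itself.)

Start with {q1, q2, q7, q12}.
From q1 via ε: add q6.
From q6 via ε: add q4, q11.
From q11 via ε: add q3.
No new states can be added; the closed set is {q1, q2, q3, q4, q6, q7, q11, q12}.

{q1, q2, q3, q4, q6, q7, q11, q12}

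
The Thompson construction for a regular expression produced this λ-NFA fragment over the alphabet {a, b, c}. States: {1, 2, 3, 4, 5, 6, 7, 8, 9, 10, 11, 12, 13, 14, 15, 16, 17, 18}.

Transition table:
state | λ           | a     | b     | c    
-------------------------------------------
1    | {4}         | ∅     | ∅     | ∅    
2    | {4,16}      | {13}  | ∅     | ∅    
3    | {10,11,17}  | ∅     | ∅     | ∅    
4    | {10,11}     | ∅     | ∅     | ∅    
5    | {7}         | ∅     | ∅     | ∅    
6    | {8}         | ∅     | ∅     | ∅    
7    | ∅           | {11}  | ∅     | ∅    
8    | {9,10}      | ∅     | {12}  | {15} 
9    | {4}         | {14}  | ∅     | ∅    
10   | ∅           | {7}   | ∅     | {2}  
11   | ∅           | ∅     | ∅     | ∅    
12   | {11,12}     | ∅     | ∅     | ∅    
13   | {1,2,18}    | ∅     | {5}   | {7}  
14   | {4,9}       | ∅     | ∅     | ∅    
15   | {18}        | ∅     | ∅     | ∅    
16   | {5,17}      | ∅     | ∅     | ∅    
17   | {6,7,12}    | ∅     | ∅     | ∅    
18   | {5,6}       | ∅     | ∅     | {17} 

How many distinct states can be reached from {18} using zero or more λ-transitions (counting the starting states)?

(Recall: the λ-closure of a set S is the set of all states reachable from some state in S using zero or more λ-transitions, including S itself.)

9

Start with {18}.
From 18 via λ: add 5, 6.
From 5 via λ: add 7.
From 6 via λ: add 8.
From 8 via λ: add 9, 10.
From 9 via λ: add 4.
From 4 via λ: add 11.
λ-closure = {4, 5, 6, 7, 8, 9, 10, 11, 18}, which has 9 states.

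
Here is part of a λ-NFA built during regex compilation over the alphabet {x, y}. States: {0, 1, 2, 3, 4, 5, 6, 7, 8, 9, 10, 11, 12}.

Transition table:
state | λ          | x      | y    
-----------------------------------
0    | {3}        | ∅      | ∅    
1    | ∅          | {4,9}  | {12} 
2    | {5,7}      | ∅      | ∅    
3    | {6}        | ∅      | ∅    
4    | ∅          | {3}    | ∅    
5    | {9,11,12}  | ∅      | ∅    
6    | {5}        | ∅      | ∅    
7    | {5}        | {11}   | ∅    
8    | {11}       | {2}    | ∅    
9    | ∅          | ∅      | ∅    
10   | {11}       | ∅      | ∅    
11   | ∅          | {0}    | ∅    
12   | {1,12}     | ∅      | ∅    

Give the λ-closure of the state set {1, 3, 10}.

Start with {1, 3, 10}.
From 3 via λ: add 6.
From 10 via λ: add 11.
From 6 via λ: add 5.
From 5 via λ: add 9, 12.
No new states can be added; the closed set is {1, 3, 5, 6, 9, 10, 11, 12}.

{1, 3, 5, 6, 9, 10, 11, 12}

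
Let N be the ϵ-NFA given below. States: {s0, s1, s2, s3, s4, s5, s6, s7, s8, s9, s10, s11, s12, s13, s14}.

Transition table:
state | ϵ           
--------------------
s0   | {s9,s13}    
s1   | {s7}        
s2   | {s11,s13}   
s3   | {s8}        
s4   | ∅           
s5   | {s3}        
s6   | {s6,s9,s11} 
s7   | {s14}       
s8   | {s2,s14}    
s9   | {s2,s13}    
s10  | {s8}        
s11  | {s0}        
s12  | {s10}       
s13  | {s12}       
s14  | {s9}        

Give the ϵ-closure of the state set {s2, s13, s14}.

Start with {s2, s13, s14}.
From s2 via ϵ: add s11.
From s13 via ϵ: add s12.
From s14 via ϵ: add s9.
From s11 via ϵ: add s0.
From s12 via ϵ: add s10.
From s10 via ϵ: add s8.
No new states can be added; the closed set is {s0, s2, s8, s9, s10, s11, s12, s13, s14}.

{s0, s2, s8, s9, s10, s11, s12, s13, s14}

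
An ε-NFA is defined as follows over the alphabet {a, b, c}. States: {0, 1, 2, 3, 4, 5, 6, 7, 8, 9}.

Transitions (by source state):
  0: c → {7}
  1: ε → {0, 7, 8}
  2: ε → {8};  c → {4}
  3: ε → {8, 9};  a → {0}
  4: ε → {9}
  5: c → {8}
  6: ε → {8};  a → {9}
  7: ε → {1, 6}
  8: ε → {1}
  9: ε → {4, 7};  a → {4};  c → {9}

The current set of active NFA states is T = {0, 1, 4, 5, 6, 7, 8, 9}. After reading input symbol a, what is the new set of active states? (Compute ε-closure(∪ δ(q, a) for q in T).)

{0, 1, 4, 6, 7, 8, 9}

6 on a → {9}.
9 on a → {4}.
No a-transition from 0, 1, 4, 5, 7, 8.
Union after reading a: {4, 9}.
Now take the ε-closure:
From 9 via ε: add 7.
From 7 via ε: add 1, 6.
From 1 via ε: add 0, 8.
No new states can be added; the closed set is {0, 1, 4, 6, 7, 8, 9}.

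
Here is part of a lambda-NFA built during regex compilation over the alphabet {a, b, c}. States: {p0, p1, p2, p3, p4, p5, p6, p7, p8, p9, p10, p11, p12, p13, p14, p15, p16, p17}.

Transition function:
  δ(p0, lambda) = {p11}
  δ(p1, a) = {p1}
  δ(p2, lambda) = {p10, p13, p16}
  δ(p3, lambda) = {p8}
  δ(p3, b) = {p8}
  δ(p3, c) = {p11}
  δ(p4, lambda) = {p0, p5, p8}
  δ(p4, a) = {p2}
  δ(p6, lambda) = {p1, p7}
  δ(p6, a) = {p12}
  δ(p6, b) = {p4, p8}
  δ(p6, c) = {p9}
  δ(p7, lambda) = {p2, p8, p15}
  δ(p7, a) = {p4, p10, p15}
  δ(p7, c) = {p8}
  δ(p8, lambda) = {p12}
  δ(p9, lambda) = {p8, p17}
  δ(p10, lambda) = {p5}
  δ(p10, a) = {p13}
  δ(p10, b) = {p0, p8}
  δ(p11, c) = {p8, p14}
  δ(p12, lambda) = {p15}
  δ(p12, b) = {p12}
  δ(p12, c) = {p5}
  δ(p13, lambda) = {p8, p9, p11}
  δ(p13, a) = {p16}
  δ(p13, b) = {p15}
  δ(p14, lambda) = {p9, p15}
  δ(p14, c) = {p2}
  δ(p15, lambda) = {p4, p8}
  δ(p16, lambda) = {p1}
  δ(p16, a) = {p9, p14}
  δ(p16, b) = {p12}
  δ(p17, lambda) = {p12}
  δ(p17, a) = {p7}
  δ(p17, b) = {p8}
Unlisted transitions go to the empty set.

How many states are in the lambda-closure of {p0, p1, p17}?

9

Start with {p0, p1, p17}.
From p0 via lambda: add p11.
From p17 via lambda: add p12.
From p12 via lambda: add p15.
From p15 via lambda: add p4, p8.
From p4 via lambda: add p5.
lambda-closure = {p0, p1, p4, p5, p8, p11, p12, p15, p17}, which has 9 states.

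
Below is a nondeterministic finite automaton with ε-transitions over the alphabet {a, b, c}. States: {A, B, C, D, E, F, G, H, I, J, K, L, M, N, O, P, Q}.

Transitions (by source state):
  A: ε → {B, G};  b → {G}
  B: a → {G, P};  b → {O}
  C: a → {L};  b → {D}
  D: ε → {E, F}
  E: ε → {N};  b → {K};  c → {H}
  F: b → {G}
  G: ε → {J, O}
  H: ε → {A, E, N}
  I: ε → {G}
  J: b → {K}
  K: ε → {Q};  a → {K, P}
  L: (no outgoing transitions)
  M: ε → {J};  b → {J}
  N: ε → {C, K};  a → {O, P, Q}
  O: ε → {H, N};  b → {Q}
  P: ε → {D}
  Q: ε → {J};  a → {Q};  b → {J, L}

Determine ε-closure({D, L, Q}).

{C, D, E, F, J, K, L, N, Q}

Start with {D, L, Q}.
From D via ε: add E, F.
From Q via ε: add J.
From E via ε: add N.
From N via ε: add C, K.
No new states can be added; the closed set is {C, D, E, F, J, K, L, N, Q}.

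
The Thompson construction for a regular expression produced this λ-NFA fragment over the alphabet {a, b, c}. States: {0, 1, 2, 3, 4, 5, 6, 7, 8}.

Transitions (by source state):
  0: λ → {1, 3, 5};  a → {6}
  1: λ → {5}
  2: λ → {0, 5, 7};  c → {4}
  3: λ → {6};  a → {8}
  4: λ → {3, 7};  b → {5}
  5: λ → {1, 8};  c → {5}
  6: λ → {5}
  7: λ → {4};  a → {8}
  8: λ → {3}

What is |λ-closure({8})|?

Start with {8}.
From 8 via λ: add 3.
From 3 via λ: add 6.
From 6 via λ: add 5.
From 5 via λ: add 1.
λ-closure = {1, 3, 5, 6, 8}, which has 5 states.

5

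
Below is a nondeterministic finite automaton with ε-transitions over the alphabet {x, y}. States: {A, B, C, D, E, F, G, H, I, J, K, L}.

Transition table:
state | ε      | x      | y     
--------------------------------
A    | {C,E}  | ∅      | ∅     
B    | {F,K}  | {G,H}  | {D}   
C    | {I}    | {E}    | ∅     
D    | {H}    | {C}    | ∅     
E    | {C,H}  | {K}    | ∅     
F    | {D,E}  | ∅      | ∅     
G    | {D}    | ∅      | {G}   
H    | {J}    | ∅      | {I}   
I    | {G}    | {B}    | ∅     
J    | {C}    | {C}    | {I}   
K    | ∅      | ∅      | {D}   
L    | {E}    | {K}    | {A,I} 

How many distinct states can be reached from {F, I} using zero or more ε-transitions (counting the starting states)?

8

Start with {F, I}.
From F via ε: add D, E.
From I via ε: add G.
From D via ε: add H.
From E via ε: add C.
From H via ε: add J.
ε-closure = {C, D, E, F, G, H, I, J}, which has 8 states.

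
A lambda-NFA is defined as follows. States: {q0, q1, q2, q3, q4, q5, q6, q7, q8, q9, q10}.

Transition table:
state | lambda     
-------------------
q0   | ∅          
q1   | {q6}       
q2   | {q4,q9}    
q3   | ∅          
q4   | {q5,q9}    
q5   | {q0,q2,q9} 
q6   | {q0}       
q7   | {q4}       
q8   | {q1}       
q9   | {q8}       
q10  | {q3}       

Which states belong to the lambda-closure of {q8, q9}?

Start with {q8, q9}.
From q8 via lambda: add q1.
From q1 via lambda: add q6.
From q6 via lambda: add q0.
No new states can be added; the closed set is {q0, q1, q6, q8, q9}.

{q0, q1, q6, q8, q9}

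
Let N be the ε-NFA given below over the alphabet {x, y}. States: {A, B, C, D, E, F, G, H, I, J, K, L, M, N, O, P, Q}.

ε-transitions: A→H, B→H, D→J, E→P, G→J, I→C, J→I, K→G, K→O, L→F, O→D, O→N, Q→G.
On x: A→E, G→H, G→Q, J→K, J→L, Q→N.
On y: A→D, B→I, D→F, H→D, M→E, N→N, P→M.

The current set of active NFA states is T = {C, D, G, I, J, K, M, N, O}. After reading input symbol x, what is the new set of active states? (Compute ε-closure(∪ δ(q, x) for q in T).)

{C, D, F, G, H, I, J, K, L, N, O, Q}

G on x → {H, Q}.
J on x → {K, L}.
No x-transition from C, D, I, K, M, N, O.
Union after reading x: {H, K, L, Q}.
Now take the ε-closure:
From K via ε: add G, O.
From L via ε: add F.
From G via ε: add J.
From O via ε: add D, N.
From J via ε: add I.
From I via ε: add C.
No new states can be added; the closed set is {C, D, F, G, H, I, J, K, L, N, O, Q}.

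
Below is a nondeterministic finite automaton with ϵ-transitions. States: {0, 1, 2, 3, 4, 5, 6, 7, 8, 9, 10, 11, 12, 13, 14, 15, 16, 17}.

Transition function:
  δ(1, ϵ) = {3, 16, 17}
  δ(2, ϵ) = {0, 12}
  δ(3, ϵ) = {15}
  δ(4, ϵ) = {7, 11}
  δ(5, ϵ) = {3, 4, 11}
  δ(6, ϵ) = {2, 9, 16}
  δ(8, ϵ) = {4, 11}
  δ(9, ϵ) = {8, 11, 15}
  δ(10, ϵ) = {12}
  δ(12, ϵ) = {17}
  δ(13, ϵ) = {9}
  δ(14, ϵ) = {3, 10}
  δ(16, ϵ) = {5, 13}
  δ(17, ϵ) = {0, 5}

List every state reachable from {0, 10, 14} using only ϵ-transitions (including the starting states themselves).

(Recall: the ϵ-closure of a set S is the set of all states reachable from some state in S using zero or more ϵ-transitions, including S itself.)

Start with {0, 10, 14}.
From 10 via ϵ: add 12.
From 14 via ϵ: add 3.
From 3 via ϵ: add 15.
From 12 via ϵ: add 17.
From 17 via ϵ: add 5.
From 5 via ϵ: add 4, 11.
From 4 via ϵ: add 7.
No new states can be added; the closed set is {0, 3, 4, 5, 7, 10, 11, 12, 14, 15, 17}.

{0, 3, 4, 5, 7, 10, 11, 12, 14, 15, 17}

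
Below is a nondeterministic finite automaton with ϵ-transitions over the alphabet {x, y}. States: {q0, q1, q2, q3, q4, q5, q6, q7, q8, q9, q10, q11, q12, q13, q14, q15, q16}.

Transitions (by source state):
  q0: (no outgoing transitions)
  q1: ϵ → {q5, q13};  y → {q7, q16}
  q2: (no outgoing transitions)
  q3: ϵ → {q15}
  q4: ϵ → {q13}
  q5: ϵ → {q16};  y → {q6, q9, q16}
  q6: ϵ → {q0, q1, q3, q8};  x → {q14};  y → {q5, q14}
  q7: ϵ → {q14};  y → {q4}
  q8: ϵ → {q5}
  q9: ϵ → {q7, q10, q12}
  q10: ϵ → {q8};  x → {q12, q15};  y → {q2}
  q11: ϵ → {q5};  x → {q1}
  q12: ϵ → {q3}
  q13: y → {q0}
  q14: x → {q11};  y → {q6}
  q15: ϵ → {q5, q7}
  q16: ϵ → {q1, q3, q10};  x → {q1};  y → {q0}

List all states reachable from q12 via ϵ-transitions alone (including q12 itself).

{q1, q3, q5, q7, q8, q10, q12, q13, q14, q15, q16}

Start with {q12}.
From q12 via ϵ: add q3.
From q3 via ϵ: add q15.
From q15 via ϵ: add q5, q7.
From q5 via ϵ: add q16.
From q7 via ϵ: add q14.
From q16 via ϵ: add q1, q10.
From q1 via ϵ: add q13.
From q10 via ϵ: add q8.
No new states can be added; the closed set is {q1, q3, q5, q7, q8, q10, q12, q13, q14, q15, q16}.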